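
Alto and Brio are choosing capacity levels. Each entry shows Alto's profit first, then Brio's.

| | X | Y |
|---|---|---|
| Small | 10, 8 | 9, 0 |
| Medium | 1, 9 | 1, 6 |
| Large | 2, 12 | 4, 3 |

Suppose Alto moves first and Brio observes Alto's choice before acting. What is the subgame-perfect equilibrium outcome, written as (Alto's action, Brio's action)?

(Small, X)

Work backward from Brio's decision.
- Small → Brio plays X (best of 8, 0); Alto gets 10.
- Medium → Brio plays X (best of 9, 6); Alto gets 1.
- Large → Brio plays X (best of 12, 3); Alto gets 2.
Among 10, 1, 2, the best is 10 at Small. Subgame-perfect outcome: (Small, X) with payoffs (10, 8).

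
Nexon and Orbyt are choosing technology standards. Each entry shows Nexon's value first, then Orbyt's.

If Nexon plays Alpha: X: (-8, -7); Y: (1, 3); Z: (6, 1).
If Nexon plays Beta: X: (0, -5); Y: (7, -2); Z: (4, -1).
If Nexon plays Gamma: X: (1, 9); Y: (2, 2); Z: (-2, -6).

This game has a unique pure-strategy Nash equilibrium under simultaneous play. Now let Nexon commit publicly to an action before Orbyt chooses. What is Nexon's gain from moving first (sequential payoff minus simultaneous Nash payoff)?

3

Orbyt best-responds to each possible Nexon move:
- Alpha: BR = Y, leader payoff 1.
- Beta: BR = Z, leader payoff 4.
- Gamma: BR = X, leader payoff 1.
Among 1, 4, 1, the best is 4 at Beta. Subgame-perfect outcome: (Beta, Z) with payoffs (4, -1).
For the simultaneous game, intersect best replies.
Nexon's best replies: X→Gamma; Y→Beta; Z→Alpha.
Orbyt's best replies: Alpha→Y; Beta→Z; Gamma→X.
The unique mutual best reply is (Gamma, X), giving (1, 9).
Nexon's commitment gain: 4 − 1 = 3.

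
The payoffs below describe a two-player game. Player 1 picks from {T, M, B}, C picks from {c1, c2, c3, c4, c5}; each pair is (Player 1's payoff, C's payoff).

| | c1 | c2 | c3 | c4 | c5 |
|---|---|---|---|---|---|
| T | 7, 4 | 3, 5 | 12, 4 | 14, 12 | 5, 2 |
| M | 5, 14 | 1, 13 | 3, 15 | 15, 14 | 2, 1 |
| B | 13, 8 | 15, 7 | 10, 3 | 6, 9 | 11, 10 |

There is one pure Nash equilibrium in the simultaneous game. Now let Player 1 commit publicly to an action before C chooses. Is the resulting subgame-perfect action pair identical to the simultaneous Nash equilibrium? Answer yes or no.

no

Work backward from C's decision.
- T: BR = c4, leader payoff 14.
- M: BR = c3, leader payoff 3.
- B: BR = c5, leader payoff 11.
Maximizing over 14, 3, 11, Player 1 chooses T. Subgame-perfect outcome: (T, c4) with payoffs (14, 12).
For the simultaneous game, intersect best replies.
Player 1's best replies: c1→B; c2→B; c3→T; c4→M; c5→B.
C's best replies: T→c4; M→c3; B→c5.
The unique mutual best reply is (B, c5), giving (11, 10).
Sequential outcome (T, c4) differs from the Nash profile (B, c5).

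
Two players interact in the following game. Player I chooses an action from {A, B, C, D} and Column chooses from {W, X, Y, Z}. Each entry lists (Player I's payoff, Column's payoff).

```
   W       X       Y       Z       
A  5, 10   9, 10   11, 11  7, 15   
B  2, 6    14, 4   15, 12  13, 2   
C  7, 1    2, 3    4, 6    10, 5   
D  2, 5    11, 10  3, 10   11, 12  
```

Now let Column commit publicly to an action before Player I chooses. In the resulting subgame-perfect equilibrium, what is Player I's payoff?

Solve by backward induction (Column leads).
- W: Player I compares 5, 2, 7, 2 and picks C; Column would get 1.
- X: Player I compares 9, 14, 2, 11 and picks B; Column would get 4.
- Y: Player I compares 11, 15, 4, 3 and picks B; Column would get 12.
- Z: Player I compares 7, 13, 10, 11 and picks B; Column would get 2.
Column's induced payoffs are 1, 4, 12, 2, so Column commits to Y. Subgame-perfect outcome: (B, Y) with payoffs (15, 12).

15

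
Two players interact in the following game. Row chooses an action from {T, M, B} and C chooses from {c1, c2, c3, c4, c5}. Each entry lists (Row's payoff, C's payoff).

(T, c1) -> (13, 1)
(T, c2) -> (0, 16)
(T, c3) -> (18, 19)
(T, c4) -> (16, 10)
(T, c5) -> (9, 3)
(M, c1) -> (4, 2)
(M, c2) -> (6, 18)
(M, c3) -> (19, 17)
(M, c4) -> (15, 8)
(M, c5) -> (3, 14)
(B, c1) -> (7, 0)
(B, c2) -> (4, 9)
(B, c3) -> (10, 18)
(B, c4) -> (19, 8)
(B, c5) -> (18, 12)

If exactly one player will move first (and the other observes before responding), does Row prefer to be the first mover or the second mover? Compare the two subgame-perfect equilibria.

first

If Row leads: C's best replies are T→c3, M→c2, B→c3; Row's induced payoffs 18, 6, 10; outcome (T, c3), payoffs (18, 19).
If C leads: Row's best replies are c1→T, c2→M, c3→M, c4→B, c5→B; C's induced payoffs 1, 18, 17, 8, 12; outcome (M, c2), payoffs (6, 18).
Row gets 18 moving first and 6 moving second, so Row prefers to move first.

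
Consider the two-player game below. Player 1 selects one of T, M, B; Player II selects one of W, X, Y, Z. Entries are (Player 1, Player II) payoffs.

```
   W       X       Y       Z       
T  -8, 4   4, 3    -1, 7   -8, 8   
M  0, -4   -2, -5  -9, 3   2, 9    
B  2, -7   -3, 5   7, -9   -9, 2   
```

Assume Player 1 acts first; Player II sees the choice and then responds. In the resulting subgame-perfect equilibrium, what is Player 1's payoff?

2

Player II best-responds to each possible Player 1 move:
- T: BR = Z, leader payoff -8.
- M: BR = Z, leader payoff 2.
- B: BR = X, leader payoff -3.
Maximizing over -8, 2, -3, Player 1 chooses M. Subgame-perfect outcome: (M, Z) with payoffs (2, 9).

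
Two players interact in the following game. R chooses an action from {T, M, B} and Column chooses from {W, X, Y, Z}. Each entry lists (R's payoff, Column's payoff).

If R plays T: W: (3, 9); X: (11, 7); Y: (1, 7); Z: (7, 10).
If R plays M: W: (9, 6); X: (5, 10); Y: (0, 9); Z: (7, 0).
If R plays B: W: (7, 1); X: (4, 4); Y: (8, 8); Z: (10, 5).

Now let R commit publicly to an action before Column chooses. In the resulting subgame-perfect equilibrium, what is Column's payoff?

Column best-responds to each possible R move:
- T → Column plays Z (best of 9, 7, 7, 10); R gets 7.
- M → Column plays X (best of 6, 10, 9, 0); R gets 5.
- B → Column plays Y (best of 1, 4, 8, 5); R gets 8.
Among 7, 5, 8, the best is 8 at B. Subgame-perfect outcome: (B, Y) with payoffs (8, 8).

8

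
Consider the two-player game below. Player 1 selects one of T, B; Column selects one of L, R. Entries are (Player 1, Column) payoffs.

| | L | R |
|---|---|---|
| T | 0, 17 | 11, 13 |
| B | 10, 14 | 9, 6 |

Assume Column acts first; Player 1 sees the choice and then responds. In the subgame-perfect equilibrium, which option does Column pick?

L

Solve by backward induction (Column leads).
- L: Player 1 compares 0, 10 and picks B; Column would get 14.
- R: Player 1 compares 11, 9 and picks T; Column would get 13.
Maximizing over 14, 13, Column chooses L. Subgame-perfect outcome: (B, L) with payoffs (10, 14).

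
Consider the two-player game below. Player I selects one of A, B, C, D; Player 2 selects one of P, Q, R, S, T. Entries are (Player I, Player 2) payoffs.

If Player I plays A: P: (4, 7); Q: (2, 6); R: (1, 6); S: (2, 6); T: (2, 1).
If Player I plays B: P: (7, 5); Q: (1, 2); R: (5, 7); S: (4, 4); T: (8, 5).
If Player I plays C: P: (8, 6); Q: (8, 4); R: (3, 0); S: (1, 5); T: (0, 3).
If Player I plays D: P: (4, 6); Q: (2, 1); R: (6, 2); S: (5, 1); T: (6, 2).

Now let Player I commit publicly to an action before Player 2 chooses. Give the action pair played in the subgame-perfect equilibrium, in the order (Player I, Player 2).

(C, P)

Player 2 best-responds to each possible Player I move:
- A: Player 2 compares 7, 6, 6, 6, 1 and picks P; Player I would get 4.
- B: Player 2 compares 5, 2, 7, 4, 5 and picks R; Player I would get 5.
- C: Player 2 compares 6, 4, 0, 5, 3 and picks P; Player I would get 8.
- D: Player 2 compares 6, 1, 2, 1, 2 and picks P; Player I would get 4.
Among 4, 5, 8, 4, the best is 8 at C. Subgame-perfect outcome: (C, P) with payoffs (8, 6).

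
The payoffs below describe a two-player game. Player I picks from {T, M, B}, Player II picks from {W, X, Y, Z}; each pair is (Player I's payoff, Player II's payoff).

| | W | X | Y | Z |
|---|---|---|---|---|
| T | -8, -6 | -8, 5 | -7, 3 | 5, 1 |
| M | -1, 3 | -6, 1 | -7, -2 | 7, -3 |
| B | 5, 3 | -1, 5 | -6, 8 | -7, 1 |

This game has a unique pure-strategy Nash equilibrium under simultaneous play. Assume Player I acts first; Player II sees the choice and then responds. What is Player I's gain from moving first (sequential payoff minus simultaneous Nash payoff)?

Player II best-responds to each possible Player I move:
- T: BR = X, leader payoff -8.
- M: BR = W, leader payoff -1.
- B: BR = Y, leader payoff -6.
Player I's induced payoffs are -8, -1, -6, so Player I commits to M. Subgame-perfect outcome: (M, W) with payoffs (-1, 3).
Under simultaneous play:
Player I's best replies: W→B; X→B; Y→B; Z→M.
Player II's best replies: T→X; M→W; B→Y.
Only (B, Y) has each player best-responding; Nash payoffs (-6, 8).
Player I's commitment gain: -1 − -6 = 5.

5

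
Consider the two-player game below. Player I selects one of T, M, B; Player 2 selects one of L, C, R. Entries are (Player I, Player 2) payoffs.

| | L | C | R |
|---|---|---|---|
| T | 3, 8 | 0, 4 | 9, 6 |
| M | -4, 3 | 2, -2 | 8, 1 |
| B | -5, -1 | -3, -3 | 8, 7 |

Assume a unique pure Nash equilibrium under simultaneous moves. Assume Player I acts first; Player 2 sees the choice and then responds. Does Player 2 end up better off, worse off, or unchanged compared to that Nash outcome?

worse off

Backward induction with Player I moving first.
- T: BR = L, leader payoff 3.
- M: BR = L, leader payoff -4.
- B: BR = R, leader payoff 8.
Maximizing over 3, -4, 8, Player I chooses B. Subgame-perfect outcome: (B, R) with payoffs (8, 7).
For the simultaneous game, intersect best replies.
Player I's best replies: L→T; C→M; R→T.
Player 2's best replies: T→L; M→L; B→R.
Only (T, L) has each player best-responding; Nash payoffs (3, 8).
Player 2 earns 7 sequentially versus 8 at the Nash outcome: worse off.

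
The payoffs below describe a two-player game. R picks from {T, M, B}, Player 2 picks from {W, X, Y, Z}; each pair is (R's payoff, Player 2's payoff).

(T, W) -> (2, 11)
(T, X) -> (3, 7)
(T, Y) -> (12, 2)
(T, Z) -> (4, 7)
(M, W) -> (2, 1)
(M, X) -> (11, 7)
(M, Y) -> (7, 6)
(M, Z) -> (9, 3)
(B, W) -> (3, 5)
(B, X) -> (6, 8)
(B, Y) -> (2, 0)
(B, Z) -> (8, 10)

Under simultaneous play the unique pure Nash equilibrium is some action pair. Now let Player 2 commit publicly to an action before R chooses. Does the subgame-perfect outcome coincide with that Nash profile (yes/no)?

yes

Solve by backward induction (Player 2 leads).
- W: R compares 2, 2, 3 and picks B; Player 2 would get 5.
- X: R compares 3, 11, 6 and picks M; Player 2 would get 7.
- Y: R compares 12, 7, 2 and picks T; Player 2 would get 2.
- Z: R compares 4, 9, 8 and picks M; Player 2 would get 3.
Among 5, 7, 2, 3, the best is 7 at X. Subgame-perfect outcome: (M, X) with payoffs (11, 7).
For the simultaneous game, intersect best replies.
R's best replies: W→B; X→M; Y→T; Z→M.
Player 2's best replies: T→W; M→X; B→Z.
The unique mutual best reply is (M, X), giving (11, 7).
Sequential outcome (M, X) coincides with the Nash profile (M, X).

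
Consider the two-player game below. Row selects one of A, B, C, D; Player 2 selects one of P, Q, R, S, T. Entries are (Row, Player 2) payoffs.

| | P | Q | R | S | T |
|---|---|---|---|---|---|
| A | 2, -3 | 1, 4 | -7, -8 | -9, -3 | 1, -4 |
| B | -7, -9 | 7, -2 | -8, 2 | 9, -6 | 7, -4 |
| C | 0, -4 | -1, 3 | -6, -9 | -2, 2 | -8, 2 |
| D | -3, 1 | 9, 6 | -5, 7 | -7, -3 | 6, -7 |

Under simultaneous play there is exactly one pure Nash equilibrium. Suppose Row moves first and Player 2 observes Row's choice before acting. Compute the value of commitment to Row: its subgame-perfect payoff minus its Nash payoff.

Player 2 best-responds to each possible Row move:
- A → Player 2 plays Q (best of -3, 4, -8, -3, -4); Row gets 1.
- B → Player 2 plays R (best of -9, -2, 2, -6, -4); Row gets -8.
- C → Player 2 plays Q (best of -4, 3, -9, 2, 2); Row gets -1.
- D → Player 2 plays R (best of 1, 6, 7, -3, -7); Row gets -5.
Maximizing over 1, -8, -1, -5, Row chooses A. Subgame-perfect outcome: (A, Q) with payoffs (1, 4).
For the simultaneous game, intersect best replies.
Row's best replies: P→A; Q→D; R→D; S→B; T→B.
Player 2's best replies: A→Q; B→R; C→Q; D→R.
Only (D, R) has each player best-responding; Nash payoffs (-5, 7).
Row's commitment gain: 1 − -5 = 6.

6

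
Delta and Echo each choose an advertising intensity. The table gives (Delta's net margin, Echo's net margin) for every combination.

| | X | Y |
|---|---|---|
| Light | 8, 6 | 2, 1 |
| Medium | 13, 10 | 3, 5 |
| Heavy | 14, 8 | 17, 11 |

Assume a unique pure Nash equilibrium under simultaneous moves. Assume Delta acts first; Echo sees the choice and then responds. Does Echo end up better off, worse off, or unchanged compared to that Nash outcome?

Work backward from Echo's decision.
- Light: BR = X, leader payoff 8.
- Medium: BR = X, leader payoff 13.
- Heavy: BR = Y, leader payoff 17.
Maximizing over 8, 13, 17, Delta chooses Heavy. Subgame-perfect outcome: (Heavy, Y) with payoffs (17, 11).
Now find the simultaneous Nash equilibrium.
Delta's best replies: X→Heavy; Y→Heavy.
Echo's best replies: Light→X; Medium→X; Heavy→Y.
The unique mutual best reply is (Heavy, Y), giving (17, 11).
Echo earns 11 sequentially versus 11 at the Nash outcome: unchanged.

unchanged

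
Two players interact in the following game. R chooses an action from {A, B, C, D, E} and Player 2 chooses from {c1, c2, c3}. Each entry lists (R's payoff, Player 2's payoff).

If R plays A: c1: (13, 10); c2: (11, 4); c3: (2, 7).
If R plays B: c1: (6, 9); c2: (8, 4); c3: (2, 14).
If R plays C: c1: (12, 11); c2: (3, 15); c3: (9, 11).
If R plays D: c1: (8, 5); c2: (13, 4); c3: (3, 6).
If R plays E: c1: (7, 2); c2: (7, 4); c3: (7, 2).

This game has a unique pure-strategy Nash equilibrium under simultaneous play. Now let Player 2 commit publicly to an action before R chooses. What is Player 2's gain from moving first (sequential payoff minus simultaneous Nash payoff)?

R best-responds to each possible Player 2 move:
- c1 → R plays A (best of 13, 6, 12, 8, 7); Player 2 gets 10.
- c2 → R plays D (best of 11, 8, 3, 13, 7); Player 2 gets 4.
- c3 → R plays C (best of 2, 2, 9, 3, 7); Player 2 gets 11.
Player 2's induced payoffs are 10, 4, 11, so Player 2 commits to c3. Subgame-perfect outcome: (C, c3) with payoffs (9, 11).
Under simultaneous play:
R's best replies: c1→A; c2→D; c3→C.
Player 2's best replies: A→c1; B→c3; C→c2; D→c3; E→c2.
The unique mutual best reply is (A, c1), giving (13, 10).
Player 2's commitment gain: 11 − 10 = 1.

1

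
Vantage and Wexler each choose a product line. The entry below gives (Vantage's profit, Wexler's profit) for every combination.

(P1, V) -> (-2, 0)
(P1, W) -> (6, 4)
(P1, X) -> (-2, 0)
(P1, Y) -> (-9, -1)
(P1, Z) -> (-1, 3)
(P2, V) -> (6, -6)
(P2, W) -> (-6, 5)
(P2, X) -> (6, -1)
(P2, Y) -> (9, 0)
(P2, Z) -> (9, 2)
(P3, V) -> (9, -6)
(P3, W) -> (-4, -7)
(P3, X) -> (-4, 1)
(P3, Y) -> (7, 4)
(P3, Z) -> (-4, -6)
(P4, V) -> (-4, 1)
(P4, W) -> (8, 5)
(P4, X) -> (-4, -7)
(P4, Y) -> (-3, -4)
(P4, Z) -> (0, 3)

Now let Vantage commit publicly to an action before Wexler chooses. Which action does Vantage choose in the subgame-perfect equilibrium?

P4

Work backward from Wexler's decision.
- P1: BR = W, leader payoff 6.
- P2: BR = W, leader payoff -6.
- P3: BR = Y, leader payoff 7.
- P4: BR = W, leader payoff 8.
Vantage's induced payoffs are 6, -6, 7, 8, so Vantage commits to P4. Subgame-perfect outcome: (P4, W) with payoffs (8, 5).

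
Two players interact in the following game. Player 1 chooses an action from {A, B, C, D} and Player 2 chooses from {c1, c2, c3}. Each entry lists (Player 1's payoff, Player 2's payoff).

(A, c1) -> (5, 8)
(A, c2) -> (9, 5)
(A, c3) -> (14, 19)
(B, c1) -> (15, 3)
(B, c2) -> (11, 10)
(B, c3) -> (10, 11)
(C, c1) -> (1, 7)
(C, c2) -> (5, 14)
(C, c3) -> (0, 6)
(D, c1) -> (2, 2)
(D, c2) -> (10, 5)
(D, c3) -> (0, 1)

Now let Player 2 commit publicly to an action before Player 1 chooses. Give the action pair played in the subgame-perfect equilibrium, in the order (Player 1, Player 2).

Backward induction with Player 2 moving first.
- c1: BR = B, leader payoff 3.
- c2: BR = B, leader payoff 10.
- c3: BR = A, leader payoff 19.
Player 2's induced payoffs are 3, 10, 19, so Player 2 commits to c3. Subgame-perfect outcome: (A, c3) with payoffs (14, 19).

(A, c3)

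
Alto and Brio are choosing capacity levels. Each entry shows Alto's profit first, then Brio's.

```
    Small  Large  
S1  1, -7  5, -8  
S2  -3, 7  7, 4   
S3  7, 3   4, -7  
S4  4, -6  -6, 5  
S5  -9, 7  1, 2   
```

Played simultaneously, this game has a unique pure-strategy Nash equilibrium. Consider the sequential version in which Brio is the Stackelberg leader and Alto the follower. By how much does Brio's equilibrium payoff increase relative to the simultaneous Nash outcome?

1

Alto best-responds to each possible Brio move:
- Small: Alto compares 1, -3, 7, 4, -9 and picks S3; Brio would get 3.
- Large: Alto compares 5, 7, 4, -6, 1 and picks S2; Brio would get 4.
Maximizing over 3, 4, Brio chooses Large. Subgame-perfect outcome: (S2, Large) with payoffs (7, 4).
Now find the simultaneous Nash equilibrium.
Alto's best replies: Small→S3; Large→S2.
Brio's best replies: S1→Small; S2→Small; S3→Small; S4→Large; S5→Small.
The unique mutual best reply is (S3, Small), giving (7, 3).
Brio's commitment gain: 4 − 3 = 1.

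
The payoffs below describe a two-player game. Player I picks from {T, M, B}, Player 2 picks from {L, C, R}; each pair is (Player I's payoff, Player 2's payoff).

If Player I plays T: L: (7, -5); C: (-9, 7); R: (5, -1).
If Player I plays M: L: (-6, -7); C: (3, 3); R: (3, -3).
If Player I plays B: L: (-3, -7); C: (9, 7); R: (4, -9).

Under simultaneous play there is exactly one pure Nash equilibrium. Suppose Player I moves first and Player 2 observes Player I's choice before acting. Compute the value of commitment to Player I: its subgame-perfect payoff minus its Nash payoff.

0

Backward induction with Player I moving first.
- T: Player 2 compares -5, 7, -1 and picks C; Player I would get -9.
- M: Player 2 compares -7, 3, -3 and picks C; Player I would get 3.
- B: Player 2 compares -7, 7, -9 and picks C; Player I would get 9.
Player I's induced payoffs are -9, 3, 9, so Player I commits to B. Subgame-perfect outcome: (B, C) with payoffs (9, 7).
Now find the simultaneous Nash equilibrium.
Player I's best replies: L→T; C→B; R→T.
Player 2's best replies: T→C; M→C; B→C.
The unique mutual best reply is (B, C), giving (9, 7).
Player I's commitment gain: 9 − 9 = 0.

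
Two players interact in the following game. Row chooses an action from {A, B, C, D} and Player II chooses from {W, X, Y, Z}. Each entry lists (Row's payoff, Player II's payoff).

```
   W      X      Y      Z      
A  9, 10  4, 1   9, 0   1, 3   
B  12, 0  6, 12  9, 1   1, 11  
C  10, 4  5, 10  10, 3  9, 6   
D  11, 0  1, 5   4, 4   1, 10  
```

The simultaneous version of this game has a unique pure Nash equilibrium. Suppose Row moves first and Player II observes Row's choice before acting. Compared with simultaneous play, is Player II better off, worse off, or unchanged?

worse off

Backward induction with Row moving first.
- A: BR = W, leader payoff 9.
- B: BR = X, leader payoff 6.
- C: BR = X, leader payoff 5.
- D: BR = Z, leader payoff 1.
Maximizing over 9, 6, 5, 1, Row chooses A. Subgame-perfect outcome: (A, W) with payoffs (9, 10).
Now find the simultaneous Nash equilibrium.
Row's best replies: W→B; X→B; Y→C; Z→C.
Player II's best replies: A→W; B→X; C→X; D→Z.
The unique mutual best reply is (B, X), giving (6, 12).
Player II earns 10 sequentially versus 12 at the Nash outcome: worse off.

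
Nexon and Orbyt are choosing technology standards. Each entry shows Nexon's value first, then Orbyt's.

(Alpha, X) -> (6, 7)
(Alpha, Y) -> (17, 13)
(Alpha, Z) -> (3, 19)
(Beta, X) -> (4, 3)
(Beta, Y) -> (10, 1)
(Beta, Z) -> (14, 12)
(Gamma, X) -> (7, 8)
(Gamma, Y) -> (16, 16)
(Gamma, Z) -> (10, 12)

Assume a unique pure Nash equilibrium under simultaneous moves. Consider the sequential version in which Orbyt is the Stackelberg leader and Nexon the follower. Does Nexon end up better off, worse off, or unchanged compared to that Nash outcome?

Solve by backward induction (Orbyt leads).
- X → Nexon plays Gamma (best of 6, 4, 7); Orbyt gets 8.
- Y → Nexon plays Alpha (best of 17, 10, 16); Orbyt gets 13.
- Z → Nexon plays Beta (best of 3, 14, 10); Orbyt gets 12.
Orbyt's induced payoffs are 8, 13, 12, so Orbyt commits to Y. Subgame-perfect outcome: (Alpha, Y) with payoffs (17, 13).
Now find the simultaneous Nash equilibrium.
Nexon's best replies: X→Gamma; Y→Alpha; Z→Beta.
Orbyt's best replies: Alpha→Z; Beta→Z; Gamma→Y.
Only (Beta, Z) has each player best-responding; Nash payoffs (14, 12).
Nexon earns 17 sequentially versus 14 at the Nash outcome: better off.

better off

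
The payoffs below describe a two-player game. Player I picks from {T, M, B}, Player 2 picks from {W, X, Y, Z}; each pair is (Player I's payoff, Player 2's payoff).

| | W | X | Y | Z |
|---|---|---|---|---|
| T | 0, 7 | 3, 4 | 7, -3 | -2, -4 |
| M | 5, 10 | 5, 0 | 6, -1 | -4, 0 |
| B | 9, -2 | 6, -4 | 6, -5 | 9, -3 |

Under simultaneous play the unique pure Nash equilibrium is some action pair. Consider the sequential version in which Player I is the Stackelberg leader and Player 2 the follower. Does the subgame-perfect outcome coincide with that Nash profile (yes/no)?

Player 2 best-responds to each possible Player I move:
- T: BR = W, leader payoff 0.
- M: BR = W, leader payoff 5.
- B: BR = W, leader payoff 9.
Player I's induced payoffs are 0, 5, 9, so Player I commits to B. Subgame-perfect outcome: (B, W) with payoffs (9, -2).
Now find the simultaneous Nash equilibrium.
Player I's best replies: W→B; X→B; Y→T; Z→B.
Player 2's best replies: T→W; M→W; B→W.
The unique mutual best reply is (B, W), giving (9, -2).
Sequential outcome (B, W) coincides with the Nash profile (B, W).

yes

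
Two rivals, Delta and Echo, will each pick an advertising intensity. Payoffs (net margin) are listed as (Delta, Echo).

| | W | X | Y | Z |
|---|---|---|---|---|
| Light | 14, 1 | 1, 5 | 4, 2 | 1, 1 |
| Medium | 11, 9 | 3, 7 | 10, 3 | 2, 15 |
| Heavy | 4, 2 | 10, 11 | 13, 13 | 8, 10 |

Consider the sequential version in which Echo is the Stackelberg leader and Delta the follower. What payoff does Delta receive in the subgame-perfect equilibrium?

Work backward from Delta's decision.
- W → Delta plays Light (best of 14, 11, 4); Echo gets 1.
- X → Delta plays Heavy (best of 1, 3, 10); Echo gets 11.
- Y → Delta plays Heavy (best of 4, 10, 13); Echo gets 13.
- Z → Delta plays Heavy (best of 1, 2, 8); Echo gets 10.
Among 1, 11, 13, 10, the best is 13 at Y. Subgame-perfect outcome: (Heavy, Y) with payoffs (13, 13).

13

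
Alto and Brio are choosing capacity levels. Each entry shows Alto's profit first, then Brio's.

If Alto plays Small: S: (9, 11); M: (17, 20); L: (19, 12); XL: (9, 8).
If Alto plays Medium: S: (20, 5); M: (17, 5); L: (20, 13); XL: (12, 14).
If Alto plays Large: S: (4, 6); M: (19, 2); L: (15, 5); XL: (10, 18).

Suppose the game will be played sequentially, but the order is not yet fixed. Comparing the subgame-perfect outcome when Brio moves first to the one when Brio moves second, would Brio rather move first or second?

second

If Alto leads: Brio's best replies are Small→M, Medium→XL, Large→XL; Alto's induced payoffs 17, 12, 10; outcome (Small, M), payoffs (17, 20).
If Brio leads: Alto's best replies are S→Medium, M→Large, L→Medium, XL→Medium; Brio's induced payoffs 5, 2, 13, 14; outcome (Medium, XL), payoffs (12, 14).
Brio gets 14 moving first and 20 moving second, so Brio prefers to move second.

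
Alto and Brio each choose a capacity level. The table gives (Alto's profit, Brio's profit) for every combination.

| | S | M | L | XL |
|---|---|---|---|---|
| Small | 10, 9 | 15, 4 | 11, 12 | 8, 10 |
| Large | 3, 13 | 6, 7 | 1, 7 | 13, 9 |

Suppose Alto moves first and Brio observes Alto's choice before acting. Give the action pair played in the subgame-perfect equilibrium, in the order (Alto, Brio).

(Small, L)

Backward induction with Alto moving first.
- Small: Brio compares 9, 4, 12, 10 and picks L; Alto would get 11.
- Large: Brio compares 13, 7, 7, 9 and picks S; Alto would get 3.
Maximizing over 11, 3, Alto chooses Small. Subgame-perfect outcome: (Small, L) with payoffs (11, 12).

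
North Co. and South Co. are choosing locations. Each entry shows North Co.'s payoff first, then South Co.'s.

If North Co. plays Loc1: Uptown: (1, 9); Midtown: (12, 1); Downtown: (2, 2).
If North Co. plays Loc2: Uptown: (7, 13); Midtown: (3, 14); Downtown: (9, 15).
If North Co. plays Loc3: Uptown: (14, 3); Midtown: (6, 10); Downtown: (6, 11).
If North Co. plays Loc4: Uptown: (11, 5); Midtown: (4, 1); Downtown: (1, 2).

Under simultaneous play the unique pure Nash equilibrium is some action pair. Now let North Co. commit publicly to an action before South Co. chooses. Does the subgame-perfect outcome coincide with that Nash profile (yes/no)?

Work backward from South Co.'s decision.
- Loc1: South Co. compares 9, 1, 2 and picks Uptown; North Co. would get 1.
- Loc2: South Co. compares 13, 14, 15 and picks Downtown; North Co. would get 9.
- Loc3: South Co. compares 3, 10, 11 and picks Downtown; North Co. would get 6.
- Loc4: South Co. compares 5, 1, 2 and picks Uptown; North Co. would get 11.
Among 1, 9, 6, 11, the best is 11 at Loc4. Subgame-perfect outcome: (Loc4, Uptown) with payoffs (11, 5).
For the simultaneous game, intersect best replies.
North Co.'s best replies: Uptown→Loc3; Midtown→Loc1; Downtown→Loc2.
South Co.'s best replies: Loc1→Uptown; Loc2→Downtown; Loc3→Downtown; Loc4→Uptown.
The unique mutual best reply is (Loc2, Downtown), giving (9, 15).
Sequential outcome (Loc4, Uptown) differs from the Nash profile (Loc2, Downtown).

no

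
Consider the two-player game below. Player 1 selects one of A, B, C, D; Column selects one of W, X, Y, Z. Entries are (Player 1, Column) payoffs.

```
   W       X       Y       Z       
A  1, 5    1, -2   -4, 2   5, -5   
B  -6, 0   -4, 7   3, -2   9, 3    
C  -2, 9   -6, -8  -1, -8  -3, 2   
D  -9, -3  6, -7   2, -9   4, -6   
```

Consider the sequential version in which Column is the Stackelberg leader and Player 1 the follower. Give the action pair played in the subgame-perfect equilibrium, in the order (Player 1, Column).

Solve by backward induction (Column leads).
- W → Player 1 plays A (best of 1, -6, -2, -9); Column gets 5.
- X → Player 1 plays D (best of 1, -4, -6, 6); Column gets -7.
- Y → Player 1 plays B (best of -4, 3, -1, 2); Column gets -2.
- Z → Player 1 plays B (best of 5, 9, -3, 4); Column gets 3.
Maximizing over 5, -7, -2, 3, Column chooses W. Subgame-perfect outcome: (A, W) with payoffs (1, 5).

(A, W)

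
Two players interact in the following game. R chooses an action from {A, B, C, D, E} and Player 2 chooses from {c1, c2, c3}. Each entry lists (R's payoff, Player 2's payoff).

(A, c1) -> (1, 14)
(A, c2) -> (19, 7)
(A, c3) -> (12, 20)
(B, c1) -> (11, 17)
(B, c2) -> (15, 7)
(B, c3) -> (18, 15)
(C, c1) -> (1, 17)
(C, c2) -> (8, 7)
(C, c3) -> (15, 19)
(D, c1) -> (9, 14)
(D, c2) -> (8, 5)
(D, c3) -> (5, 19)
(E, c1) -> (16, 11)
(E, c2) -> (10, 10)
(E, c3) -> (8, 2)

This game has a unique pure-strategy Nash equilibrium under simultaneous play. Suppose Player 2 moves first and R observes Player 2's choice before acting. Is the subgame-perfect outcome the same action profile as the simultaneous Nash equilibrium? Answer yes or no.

Backward induction with Player 2 moving first.
- c1: BR = E, leader payoff 11.
- c2: BR = A, leader payoff 7.
- c3: BR = B, leader payoff 15.
Player 2's induced payoffs are 11, 7, 15, so Player 2 commits to c3. Subgame-perfect outcome: (B, c3) with payoffs (18, 15).
Under simultaneous play:
R's best replies: c1→E; c2→A; c3→B.
Player 2's best replies: A→c3; B→c1; C→c3; D→c3; E→c1.
Only (E, c1) has each player best-responding; Nash payoffs (16, 11).
Sequential outcome (B, c3) differs from the Nash profile (E, c1).

no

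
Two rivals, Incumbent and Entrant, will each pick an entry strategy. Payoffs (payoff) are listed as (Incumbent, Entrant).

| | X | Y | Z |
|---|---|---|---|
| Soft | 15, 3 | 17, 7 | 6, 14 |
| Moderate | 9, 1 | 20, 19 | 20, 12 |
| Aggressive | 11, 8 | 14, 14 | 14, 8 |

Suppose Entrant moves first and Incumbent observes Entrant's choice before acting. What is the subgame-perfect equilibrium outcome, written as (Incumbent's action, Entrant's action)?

(Moderate, Y)

Solve by backward induction (Entrant leads).
- X → Incumbent plays Soft (best of 15, 9, 11); Entrant gets 3.
- Y → Incumbent plays Moderate (best of 17, 20, 14); Entrant gets 19.
- Z → Incumbent plays Moderate (best of 6, 20, 14); Entrant gets 12.
Entrant's induced payoffs are 3, 19, 12, so Entrant commits to Y. Subgame-perfect outcome: (Moderate, Y) with payoffs (20, 19).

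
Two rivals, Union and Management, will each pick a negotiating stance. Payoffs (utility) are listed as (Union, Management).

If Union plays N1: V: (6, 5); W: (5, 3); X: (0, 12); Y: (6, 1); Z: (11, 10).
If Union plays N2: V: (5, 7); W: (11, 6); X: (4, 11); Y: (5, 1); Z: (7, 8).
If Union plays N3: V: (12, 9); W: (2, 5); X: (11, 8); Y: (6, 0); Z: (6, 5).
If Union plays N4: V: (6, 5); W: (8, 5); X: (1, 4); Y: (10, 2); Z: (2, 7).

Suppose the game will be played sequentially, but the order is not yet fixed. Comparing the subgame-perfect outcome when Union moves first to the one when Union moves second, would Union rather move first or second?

first

If Union leads: Management's best replies are N1→X, N2→X, N3→V, N4→Z; Union's induced payoffs 0, 4, 12, 2; outcome (N3, V), payoffs (12, 9).
If Management leads: Union's best replies are V→N3, W→N2, X→N3, Y→N4, Z→N1; Management's induced payoffs 9, 6, 8, 2, 10; outcome (N1, Z), payoffs (11, 10).
Union gets 12 moving first and 11 moving second, so Union prefers to move first.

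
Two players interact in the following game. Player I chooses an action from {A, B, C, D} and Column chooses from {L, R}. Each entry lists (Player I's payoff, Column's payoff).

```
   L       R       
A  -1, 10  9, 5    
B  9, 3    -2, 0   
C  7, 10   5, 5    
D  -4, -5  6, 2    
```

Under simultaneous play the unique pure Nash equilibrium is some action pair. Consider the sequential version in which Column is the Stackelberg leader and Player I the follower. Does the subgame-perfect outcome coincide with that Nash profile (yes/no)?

no

Solve by backward induction (Column leads).
- L: Player I compares -1, 9, 7, -4 and picks B; Column would get 3.
- R: Player I compares 9, -2, 5, 6 and picks A; Column would get 5.
Among 3, 5, the best is 5 at R. Subgame-perfect outcome: (A, R) with payoffs (9, 5).
Now find the simultaneous Nash equilibrium.
Player I's best replies: L→B; R→A.
Column's best replies: A→L; B→L; C→L; D→R.
Only (B, L) has each player best-responding; Nash payoffs (9, 3).
Sequential outcome (A, R) differs from the Nash profile (B, L).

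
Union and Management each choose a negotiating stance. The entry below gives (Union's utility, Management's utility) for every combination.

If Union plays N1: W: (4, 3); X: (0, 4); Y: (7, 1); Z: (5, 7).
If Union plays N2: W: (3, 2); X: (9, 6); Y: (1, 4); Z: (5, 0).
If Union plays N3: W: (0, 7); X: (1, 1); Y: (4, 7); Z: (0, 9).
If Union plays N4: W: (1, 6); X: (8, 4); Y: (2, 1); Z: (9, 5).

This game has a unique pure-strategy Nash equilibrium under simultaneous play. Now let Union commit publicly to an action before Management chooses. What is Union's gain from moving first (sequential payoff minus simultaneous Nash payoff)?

0

Work backward from Management's decision.
- N1 → Management plays Z (best of 3, 4, 1, 7); Union gets 5.
- N2 → Management plays X (best of 2, 6, 4, 0); Union gets 9.
- N3 → Management plays Z (best of 7, 1, 7, 9); Union gets 0.
- N4 → Management plays W (best of 6, 4, 1, 5); Union gets 1.
Among 5, 9, 0, 1, the best is 9 at N2. Subgame-perfect outcome: (N2, X) with payoffs (9, 6).
Under simultaneous play:
Union's best replies: W→N1; X→N2; Y→N1; Z→N4.
Management's best replies: N1→Z; N2→X; N3→Z; N4→W.
The unique mutual best reply is (N2, X), giving (9, 6).
Union's commitment gain: 9 − 9 = 0.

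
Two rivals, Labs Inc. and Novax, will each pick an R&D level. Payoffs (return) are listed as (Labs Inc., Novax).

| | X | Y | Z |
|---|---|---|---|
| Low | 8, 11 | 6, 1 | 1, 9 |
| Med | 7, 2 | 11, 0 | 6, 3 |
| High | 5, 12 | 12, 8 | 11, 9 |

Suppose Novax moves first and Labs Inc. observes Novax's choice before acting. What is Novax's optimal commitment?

X

Work backward from Labs Inc.'s decision.
- X → Labs Inc. plays Low (best of 8, 7, 5); Novax gets 11.
- Y → Labs Inc. plays High (best of 6, 11, 12); Novax gets 8.
- Z → Labs Inc. plays High (best of 1, 6, 11); Novax gets 9.
Maximizing over 11, 8, 9, Novax chooses X. Subgame-perfect outcome: (Low, X) with payoffs (8, 11).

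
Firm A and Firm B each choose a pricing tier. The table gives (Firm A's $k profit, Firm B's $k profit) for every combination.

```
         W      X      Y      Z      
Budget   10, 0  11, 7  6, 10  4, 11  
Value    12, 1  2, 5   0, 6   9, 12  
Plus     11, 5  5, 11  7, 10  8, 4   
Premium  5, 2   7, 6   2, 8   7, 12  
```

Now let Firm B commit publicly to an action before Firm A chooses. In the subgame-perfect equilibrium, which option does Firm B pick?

Z

Solve by backward induction (Firm B leads).
- W: Firm A compares 10, 12, 11, 5 and picks Value; Firm B would get 1.
- X: Firm A compares 11, 2, 5, 7 and picks Budget; Firm B would get 7.
- Y: Firm A compares 6, 0, 7, 2 and picks Plus; Firm B would get 10.
- Z: Firm A compares 4, 9, 8, 7 and picks Value; Firm B would get 12.
Firm B's induced payoffs are 1, 7, 10, 12, so Firm B commits to Z. Subgame-perfect outcome: (Value, Z) with payoffs (9, 12).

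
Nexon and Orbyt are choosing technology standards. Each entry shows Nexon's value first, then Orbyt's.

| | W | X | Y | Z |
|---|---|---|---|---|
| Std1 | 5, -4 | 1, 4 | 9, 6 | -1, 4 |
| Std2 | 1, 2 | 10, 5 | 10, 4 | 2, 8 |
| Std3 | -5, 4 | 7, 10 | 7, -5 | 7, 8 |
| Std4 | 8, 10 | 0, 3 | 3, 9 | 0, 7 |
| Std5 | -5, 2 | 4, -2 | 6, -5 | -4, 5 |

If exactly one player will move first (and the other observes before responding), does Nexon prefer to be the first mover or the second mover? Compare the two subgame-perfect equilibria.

first

If Nexon leads: Orbyt's best replies are Std1→Y, Std2→Z, Std3→X, Std4→W, Std5→Z; Nexon's induced payoffs 9, 2, 7, 8, -4; outcome (Std1, Y), payoffs (9, 6).
If Orbyt leads: Nexon's best replies are W→Std4, X→Std2, Y→Std2, Z→Std3; Orbyt's induced payoffs 10, 5, 4, 8; outcome (Std4, W), payoffs (8, 10).
Nexon gets 9 moving first and 8 moving second, so Nexon prefers to move first.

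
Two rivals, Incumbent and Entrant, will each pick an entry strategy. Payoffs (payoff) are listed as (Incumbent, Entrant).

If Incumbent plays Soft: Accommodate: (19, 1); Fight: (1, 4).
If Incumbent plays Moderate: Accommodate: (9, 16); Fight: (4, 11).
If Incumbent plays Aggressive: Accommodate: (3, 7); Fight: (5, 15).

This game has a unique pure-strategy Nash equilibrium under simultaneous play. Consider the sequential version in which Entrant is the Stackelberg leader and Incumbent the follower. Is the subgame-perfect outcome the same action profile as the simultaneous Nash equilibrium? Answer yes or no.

Work backward from Incumbent's decision.
- Accommodate → Incumbent plays Soft (best of 19, 9, 3); Entrant gets 1.
- Fight → Incumbent plays Aggressive (best of 1, 4, 5); Entrant gets 15.
Maximizing over 1, 15, Entrant chooses Fight. Subgame-perfect outcome: (Aggressive, Fight) with payoffs (5, 15).
Now find the simultaneous Nash equilibrium.
Incumbent's best replies: Accommodate→Soft; Fight→Aggressive.
Entrant's best replies: Soft→Fight; Moderate→Accommodate; Aggressive→Fight.
Only (Aggressive, Fight) has each player best-responding; Nash payoffs (5, 15).
Sequential outcome (Aggressive, Fight) coincides with the Nash profile (Aggressive, Fight).

yes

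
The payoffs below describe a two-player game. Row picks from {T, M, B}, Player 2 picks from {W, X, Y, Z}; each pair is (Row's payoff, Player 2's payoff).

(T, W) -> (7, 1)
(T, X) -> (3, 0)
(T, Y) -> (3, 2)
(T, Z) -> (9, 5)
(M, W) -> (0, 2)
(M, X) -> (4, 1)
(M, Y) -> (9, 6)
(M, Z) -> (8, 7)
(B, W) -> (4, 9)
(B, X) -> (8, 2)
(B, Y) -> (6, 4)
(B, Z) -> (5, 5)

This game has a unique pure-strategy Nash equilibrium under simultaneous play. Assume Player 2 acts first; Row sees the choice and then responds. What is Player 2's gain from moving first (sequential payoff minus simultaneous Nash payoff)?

Solve by backward induction (Player 2 leads).
- W: BR = T, leader payoff 1.
- X: BR = B, leader payoff 2.
- Y: BR = M, leader payoff 6.
- Z: BR = T, leader payoff 5.
Among 1, 2, 6, 5, the best is 6 at Y. Subgame-perfect outcome: (M, Y) with payoffs (9, 6).
Now find the simultaneous Nash equilibrium.
Row's best replies: W→T; X→B; Y→M; Z→T.
Player 2's best replies: T→Z; M→Z; B→W.
Only (T, Z) has each player best-responding; Nash payoffs (9, 5).
Player 2's commitment gain: 6 − 5 = 1.

1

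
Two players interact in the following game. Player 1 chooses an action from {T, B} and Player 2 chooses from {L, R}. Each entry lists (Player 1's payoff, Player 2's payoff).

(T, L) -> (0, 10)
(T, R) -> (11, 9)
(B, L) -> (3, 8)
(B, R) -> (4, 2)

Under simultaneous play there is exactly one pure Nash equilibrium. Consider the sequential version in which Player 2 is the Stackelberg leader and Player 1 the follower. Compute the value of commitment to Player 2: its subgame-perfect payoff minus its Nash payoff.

Solve by backward induction (Player 2 leads).
- L → Player 1 plays B (best of 0, 3); Player 2 gets 8.
- R → Player 1 plays T (best of 11, 4); Player 2 gets 9.
Among 8, 9, the best is 9 at R. Subgame-perfect outcome: (T, R) with payoffs (11, 9).
Under simultaneous play:
Player 1's best replies: L→B; R→T.
Player 2's best replies: T→L; B→L.
Only (B, L) has each player best-responding; Nash payoffs (3, 8).
Player 2's commitment gain: 9 − 8 = 1.

1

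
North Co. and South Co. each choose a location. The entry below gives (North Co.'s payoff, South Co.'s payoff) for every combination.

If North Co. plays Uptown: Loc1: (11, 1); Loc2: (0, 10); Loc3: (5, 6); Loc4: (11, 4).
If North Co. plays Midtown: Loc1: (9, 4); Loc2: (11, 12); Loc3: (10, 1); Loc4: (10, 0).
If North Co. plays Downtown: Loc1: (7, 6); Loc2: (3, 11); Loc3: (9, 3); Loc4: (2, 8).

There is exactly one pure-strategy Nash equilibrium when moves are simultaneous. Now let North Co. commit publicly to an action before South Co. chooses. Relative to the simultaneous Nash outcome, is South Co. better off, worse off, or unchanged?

unchanged

Backward induction with North Co. moving first.
- Uptown → South Co. plays Loc2 (best of 1, 10, 6, 4); North Co. gets 0.
- Midtown → South Co. plays Loc2 (best of 4, 12, 1, 0); North Co. gets 11.
- Downtown → South Co. plays Loc2 (best of 6, 11, 3, 8); North Co. gets 3.
Maximizing over 0, 11, 3, North Co. chooses Midtown. Subgame-perfect outcome: (Midtown, Loc2) with payoffs (11, 12).
Now find the simultaneous Nash equilibrium.
North Co.'s best replies: Loc1→Uptown; Loc2→Midtown; Loc3→Midtown; Loc4→Uptown.
South Co.'s best replies: Uptown→Loc2; Midtown→Loc2; Downtown→Loc2.
Only (Midtown, Loc2) has each player best-responding; Nash payoffs (11, 12).
South Co. earns 12 sequentially versus 12 at the Nash outcome: unchanged.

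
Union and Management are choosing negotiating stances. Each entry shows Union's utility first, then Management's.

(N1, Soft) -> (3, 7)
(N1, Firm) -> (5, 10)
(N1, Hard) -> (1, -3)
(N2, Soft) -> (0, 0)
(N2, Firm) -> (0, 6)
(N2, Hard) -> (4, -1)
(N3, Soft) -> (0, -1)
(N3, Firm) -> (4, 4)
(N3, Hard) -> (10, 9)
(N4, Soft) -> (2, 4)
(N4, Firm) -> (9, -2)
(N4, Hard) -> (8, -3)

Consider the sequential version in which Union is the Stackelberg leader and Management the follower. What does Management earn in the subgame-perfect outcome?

Solve by backward induction (Union leads).
- N1: Management compares 7, 10, -3 and picks Firm; Union would get 5.
- N2: Management compares 0, 6, -1 and picks Firm; Union would get 0.
- N3: Management compares -1, 4, 9 and picks Hard; Union would get 10.
- N4: Management compares 4, -2, -3 and picks Soft; Union would get 2.
Union's induced payoffs are 5, 0, 10, 2, so Union commits to N3. Subgame-perfect outcome: (N3, Hard) with payoffs (10, 9).

9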